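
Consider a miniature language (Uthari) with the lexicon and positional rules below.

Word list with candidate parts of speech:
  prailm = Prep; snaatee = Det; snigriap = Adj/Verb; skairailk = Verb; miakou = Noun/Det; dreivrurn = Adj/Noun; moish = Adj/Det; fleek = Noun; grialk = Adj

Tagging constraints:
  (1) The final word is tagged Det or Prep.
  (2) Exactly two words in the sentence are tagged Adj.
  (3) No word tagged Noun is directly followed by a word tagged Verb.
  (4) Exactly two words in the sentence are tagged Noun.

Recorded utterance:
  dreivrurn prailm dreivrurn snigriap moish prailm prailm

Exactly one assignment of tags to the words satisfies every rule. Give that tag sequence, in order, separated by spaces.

Candidates per position — 1:dreivrurn {Adj,Noun}; 2:prailm {Prep}; 3:dreivrurn {Adj,Noun}; 4:snigriap {Adj,Verb}; 5:moish {Adj,Det}; 6:prailm {Prep}; 7:prailm {Prep}.
Position 1: Adj is ruled out by rule 4; that leaves Noun.
Position 3: Adj is ruled out by rule 4; that leaves Noun.
Position 4: Verb is ruled out by rule 2; that leaves Adj.
Position 5: Det is ruled out by rule 2; that leaves Adj.
The unique satisfying tagging is: Noun Prep Noun Adj Adj Prep Prep.
Checking: rule 1 ✓; rule 2 ✓; rule 3 ✓; rule 4 ✓.

Noun Prep Noun Adj Adj Prep Prep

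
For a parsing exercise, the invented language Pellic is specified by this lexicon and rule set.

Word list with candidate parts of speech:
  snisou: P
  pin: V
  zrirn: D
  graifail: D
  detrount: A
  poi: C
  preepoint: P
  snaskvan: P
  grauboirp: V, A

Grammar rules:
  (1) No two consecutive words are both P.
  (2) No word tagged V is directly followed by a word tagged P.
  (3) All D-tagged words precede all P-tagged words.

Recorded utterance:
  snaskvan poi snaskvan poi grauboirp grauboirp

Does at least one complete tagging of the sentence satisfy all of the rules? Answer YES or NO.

YES

Candidates per position — 1:snaskvan {P}; 2:poi {C}; 3:snaskvan {P}; 4:poi {C}; 5:grauboirp {V,A}; 6:grauboirp {V,A}.
One satisfying assignment: P C P C V A.
Check: rule 1 ✓; rule 2 ✓; rule 3 ✓.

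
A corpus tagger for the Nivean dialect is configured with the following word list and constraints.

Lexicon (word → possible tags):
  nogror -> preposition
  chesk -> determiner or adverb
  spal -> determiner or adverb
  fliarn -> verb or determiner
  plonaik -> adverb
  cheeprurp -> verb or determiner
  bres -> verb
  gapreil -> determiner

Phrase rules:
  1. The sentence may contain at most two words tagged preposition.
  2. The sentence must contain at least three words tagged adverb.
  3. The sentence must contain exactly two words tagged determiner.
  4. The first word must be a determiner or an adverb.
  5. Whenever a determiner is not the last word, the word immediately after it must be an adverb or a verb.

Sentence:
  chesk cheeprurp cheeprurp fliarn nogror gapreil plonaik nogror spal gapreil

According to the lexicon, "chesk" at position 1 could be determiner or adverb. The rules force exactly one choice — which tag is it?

adverb

Candidates per position — 1:chesk {determiner,adverb}; 2:cheeprurp {verb,determiner}; 3:cheeprurp {verb,determiner}; 4:fliarn {verb,determiner}; 5:nogror {preposition}; 6:gapreil {determiner}; 7:plonaik {adverb}; 8:nogror {preposition}; 9:spal {determiner,adverb}; 10:gapreil {determiner}.
Word 1 cannot be determiner — rule 2 would then fail for every completion. It is adverb.
Word 2 cannot be determiner — rule 3 would then fail for every completion. It is verb.
Word 3 cannot be determiner — rule 3 would then fail for every completion. It is verb.
Word 4 cannot be determiner — rule 3 would then fail for every completion. It is verb.
Word 9 cannot be determiner — rule 2 would then fail for every completion. It is adverb.
The unique satisfying tagging is: adverb verb verb verb preposition determiner adverb preposition adverb determiner.
Checking: rule 1 holds; rule 2 holds; rule 3 holds; rule 4 holds; rule 5 holds.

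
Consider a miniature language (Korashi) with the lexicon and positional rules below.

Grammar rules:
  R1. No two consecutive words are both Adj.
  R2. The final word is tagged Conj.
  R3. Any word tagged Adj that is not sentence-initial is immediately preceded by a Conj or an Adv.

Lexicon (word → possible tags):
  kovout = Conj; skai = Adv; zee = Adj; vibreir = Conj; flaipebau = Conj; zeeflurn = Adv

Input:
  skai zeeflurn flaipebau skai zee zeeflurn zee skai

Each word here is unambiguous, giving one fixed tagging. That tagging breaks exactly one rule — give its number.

2

Fixed tagging: Adv Adv Conj Adv Adj Adv Adj Adv.
Checking each rule: R1 ✓, R2 ✗, R3 ✓.
Only rule 2 fails.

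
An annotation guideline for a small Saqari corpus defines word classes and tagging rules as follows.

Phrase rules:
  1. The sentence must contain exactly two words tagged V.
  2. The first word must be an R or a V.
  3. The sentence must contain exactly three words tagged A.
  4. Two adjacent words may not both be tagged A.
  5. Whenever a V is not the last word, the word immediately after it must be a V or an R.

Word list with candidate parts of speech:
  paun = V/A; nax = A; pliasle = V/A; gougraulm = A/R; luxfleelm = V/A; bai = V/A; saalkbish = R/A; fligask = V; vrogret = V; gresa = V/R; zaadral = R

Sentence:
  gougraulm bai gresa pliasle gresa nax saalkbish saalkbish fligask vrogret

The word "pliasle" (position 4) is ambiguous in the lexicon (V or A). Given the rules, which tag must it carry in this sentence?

Candidates per position — 1:gougraulm {A,R}; 2:bai {V,A}; 3:gresa {V,R}; 4:pliasle {V,A}; 5:gresa {V,R}; 6:nax {A}; 7:saalkbish {R,A}; 8:saalkbish {R,A}; 9:fligask {V}; 10:vrogret {V}.
At position 1, choosing A makes rule 2 impossible to satisfy; hence R.
At position 2, choosing V makes rule 1 impossible to satisfy; hence A.
At position 3, choosing V makes rule 1 impossible to satisfy; hence R.
At position 4, choosing V makes rule 1 impossible to satisfy; hence A.
At position 5, choosing V makes rule 1 impossible to satisfy; hence R.
At position 7, choosing A makes rule 3 impossible to satisfy; hence R.
At position 8, choosing A makes rule 3 impossible to satisfy; hence R.
That leaves exactly one tagging: R A R A R A R R V V.
Rule-by-rule: rule 1 holds; rule 2 holds; rule 3 holds; rule 4 holds; rule 5 holds.

A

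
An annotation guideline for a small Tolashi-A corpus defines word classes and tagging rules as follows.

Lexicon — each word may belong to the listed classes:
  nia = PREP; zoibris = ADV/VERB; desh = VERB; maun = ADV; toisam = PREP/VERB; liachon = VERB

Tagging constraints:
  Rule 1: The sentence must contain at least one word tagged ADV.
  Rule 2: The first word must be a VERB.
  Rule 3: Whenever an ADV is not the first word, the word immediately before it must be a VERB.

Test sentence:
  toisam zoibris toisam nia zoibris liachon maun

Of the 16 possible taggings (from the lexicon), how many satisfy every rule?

Candidates per position — 1:toisam {PREP,VERB}; 2:zoibris {ADV,VERB}; 3:toisam {PREP,VERB}; 4:nia {PREP}; 5:zoibris {ADV,VERB}; 6:liachon {VERB}; 7:maun {ADV}.
There are 16 candidate sequences in total.
The sequences that satisfy every rule: VERB ADV PREP PREP VERB VERB ADV; VERB ADV VERB PREP VERB VERB ADV; VERB VERB PREP PREP VERB VERB ADV; VERB VERB VERB PREP VERB VERB ADV.
Count = 4.

4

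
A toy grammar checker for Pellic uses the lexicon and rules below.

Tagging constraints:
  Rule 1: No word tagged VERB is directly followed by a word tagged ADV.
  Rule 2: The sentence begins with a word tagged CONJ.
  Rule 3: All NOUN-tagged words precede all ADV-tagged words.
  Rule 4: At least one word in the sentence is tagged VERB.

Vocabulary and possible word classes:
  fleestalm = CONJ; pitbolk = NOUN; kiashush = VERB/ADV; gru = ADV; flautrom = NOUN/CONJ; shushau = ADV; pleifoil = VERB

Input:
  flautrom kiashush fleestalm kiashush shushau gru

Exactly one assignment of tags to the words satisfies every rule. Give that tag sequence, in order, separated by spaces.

CONJ VERB CONJ ADV ADV ADV

Candidates per position — 1:flautrom {NOUN,CONJ}; 2:kiashush {VERB,ADV}; 3:fleestalm {CONJ}; 4:kiashush {VERB,ADV}; 5:shushau {ADV}; 6:gru {ADV}.
Position 1: tagging it NOUN would leave rule 2 unsatisfiable, so it must be CONJ.
Position 4: tagging it VERB would leave rule 1 unsatisfiable, so it must be ADV.
Position 2: tagging it ADV would leave rule 4 unsatisfiable, so it must be VERB.
That leaves exactly one tagging: CONJ VERB CONJ ADV ADV ADV.
Check: rule 1 satisfied; rule 2 satisfied; rule 3 satisfied; rule 4 satisfied.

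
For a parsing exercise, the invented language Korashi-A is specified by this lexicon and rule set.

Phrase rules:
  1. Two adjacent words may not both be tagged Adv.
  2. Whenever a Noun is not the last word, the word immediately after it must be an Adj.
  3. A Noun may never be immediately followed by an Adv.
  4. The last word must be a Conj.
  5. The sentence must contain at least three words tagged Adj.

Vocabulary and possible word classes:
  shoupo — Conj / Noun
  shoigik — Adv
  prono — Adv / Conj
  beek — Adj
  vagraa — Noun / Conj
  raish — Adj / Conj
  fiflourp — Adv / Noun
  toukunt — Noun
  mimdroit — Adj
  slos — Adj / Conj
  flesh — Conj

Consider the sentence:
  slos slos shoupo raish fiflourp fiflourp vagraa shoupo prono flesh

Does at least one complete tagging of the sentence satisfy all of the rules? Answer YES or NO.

Candidates per position — 1:slos {Adj,Conj}; 2:slos {Adj,Conj}; 3:shoupo {Conj,Noun}; 4:raish {Adj,Conj}; 5:fiflourp {Adv,Noun}; 6:fiflourp {Adv,Noun}; 7:vagraa {Noun,Conj}; 8:shoupo {Conj,Noun}; 9:prono {Adv,Conj}; 10:flesh {Conj}.
Every candidate sequence violates at least one rule; no consistent tagging exists.

NO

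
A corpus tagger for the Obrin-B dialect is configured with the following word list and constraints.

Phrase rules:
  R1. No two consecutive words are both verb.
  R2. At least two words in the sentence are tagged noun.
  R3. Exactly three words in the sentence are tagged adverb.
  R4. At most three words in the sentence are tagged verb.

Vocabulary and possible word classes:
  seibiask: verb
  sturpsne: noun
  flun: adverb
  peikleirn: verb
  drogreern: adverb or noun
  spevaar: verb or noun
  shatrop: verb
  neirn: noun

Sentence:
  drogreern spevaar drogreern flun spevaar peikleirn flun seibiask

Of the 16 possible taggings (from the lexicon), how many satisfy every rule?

4

Candidates per position — 1:drogreern {adverb,noun}; 2:spevaar {verb,noun}; 3:drogreern {adverb,noun}; 4:flun {adverb}; 5:spevaar {verb,noun}; 6:peikleirn {verb}; 7:flun {adverb}; 8:seibiask {verb}.
There are 16 candidate sequences in total.
The sequences that satisfy every rule: adverb verb noun adverb noun verb adverb verb; adverb noun noun adverb noun verb adverb verb; noun verb adverb adverb noun verb adverb verb; noun noun adverb adverb noun verb adverb verb.
Count = 4.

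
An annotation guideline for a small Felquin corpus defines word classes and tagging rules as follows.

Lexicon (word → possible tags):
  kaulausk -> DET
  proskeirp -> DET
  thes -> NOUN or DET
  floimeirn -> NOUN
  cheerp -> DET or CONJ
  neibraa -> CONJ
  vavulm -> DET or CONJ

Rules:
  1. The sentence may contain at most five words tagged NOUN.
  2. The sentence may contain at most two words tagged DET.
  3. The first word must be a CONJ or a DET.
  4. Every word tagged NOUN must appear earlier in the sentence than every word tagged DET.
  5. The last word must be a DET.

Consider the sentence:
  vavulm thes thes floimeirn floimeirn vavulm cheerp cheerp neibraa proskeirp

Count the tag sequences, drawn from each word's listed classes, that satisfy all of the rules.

4

Candidates per position — 1:vavulm {DET,CONJ}; 2:thes {NOUN,DET}; 3:thes {NOUN,DET}; 4:floimeirn {NOUN}; 5:floimeirn {NOUN}; 6:vavulm {DET,CONJ}; 7:cheerp {DET,CONJ}; 8:cheerp {DET,CONJ}; 9:neibraa {CONJ}; 10:proskeirp {DET}.
There are 64 candidate sequences in total.
The sequences that satisfy every rule: CONJ NOUN NOUN NOUN NOUN DET CONJ CONJ CONJ DET; CONJ NOUN NOUN NOUN NOUN CONJ DET CONJ CONJ DET; CONJ NOUN NOUN NOUN NOUN CONJ CONJ DET CONJ DET; CONJ NOUN NOUN NOUN NOUN CONJ CONJ CONJ CONJ DET.
Count = 4.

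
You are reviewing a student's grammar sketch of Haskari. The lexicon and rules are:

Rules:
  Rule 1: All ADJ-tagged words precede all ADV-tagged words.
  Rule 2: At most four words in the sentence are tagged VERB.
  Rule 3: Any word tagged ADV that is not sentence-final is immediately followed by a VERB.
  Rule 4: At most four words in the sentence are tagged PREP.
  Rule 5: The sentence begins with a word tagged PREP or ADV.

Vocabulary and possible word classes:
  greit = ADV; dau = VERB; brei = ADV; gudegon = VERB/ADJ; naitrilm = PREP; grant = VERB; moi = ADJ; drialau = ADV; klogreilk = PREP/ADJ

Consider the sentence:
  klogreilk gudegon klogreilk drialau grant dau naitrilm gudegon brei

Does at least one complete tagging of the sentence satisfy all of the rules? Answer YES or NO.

Candidates per position — 1:klogreilk {PREP,ADJ}; 2:gudegon {VERB,ADJ}; 3:klogreilk {PREP,ADJ}; 4:drialau {ADV}; 5:grant {VERB}; 6:dau {VERB}; 7:naitrilm {PREP}; 8:gudegon {VERB,ADJ}; 9:brei {ADV}.
One satisfying assignment: PREP VERB ADJ ADV VERB VERB PREP VERB ADV.
Check: rule 1 holds; rule 2 holds; rule 3 holds; rule 4 holds; rule 5 holds.

YES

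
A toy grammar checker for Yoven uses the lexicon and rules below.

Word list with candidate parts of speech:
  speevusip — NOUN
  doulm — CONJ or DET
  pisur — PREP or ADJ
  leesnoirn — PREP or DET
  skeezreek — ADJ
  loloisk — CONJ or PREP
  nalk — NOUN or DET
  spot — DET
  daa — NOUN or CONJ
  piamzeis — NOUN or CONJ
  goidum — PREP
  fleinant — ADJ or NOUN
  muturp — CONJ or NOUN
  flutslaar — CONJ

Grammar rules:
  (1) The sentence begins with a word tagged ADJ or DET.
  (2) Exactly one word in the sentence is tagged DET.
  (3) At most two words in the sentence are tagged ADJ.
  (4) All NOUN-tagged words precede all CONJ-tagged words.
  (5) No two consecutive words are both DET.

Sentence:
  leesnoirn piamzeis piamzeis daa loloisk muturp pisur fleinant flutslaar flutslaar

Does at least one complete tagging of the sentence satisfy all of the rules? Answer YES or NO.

Candidates per position — 1:leesnoirn {PREP,DET}; 2:piamzeis {NOUN,CONJ}; 3:piamzeis {NOUN,CONJ}; 4:daa {NOUN,CONJ}; 5:loloisk {CONJ,PREP}; 6:muturp {CONJ,NOUN}; 7:pisur {PREP,ADJ}; 8:fleinant {ADJ,NOUN}; 9:flutslaar {CONJ}; 10:flutslaar {CONJ}.
One satisfying assignment: DET NOUN CONJ CONJ PREP CONJ PREP ADJ CONJ CONJ.
Rule-by-rule: rule 1 ok; rule 2 ok; rule 3 ok; rule 4 ok; rule 5 ok.

YES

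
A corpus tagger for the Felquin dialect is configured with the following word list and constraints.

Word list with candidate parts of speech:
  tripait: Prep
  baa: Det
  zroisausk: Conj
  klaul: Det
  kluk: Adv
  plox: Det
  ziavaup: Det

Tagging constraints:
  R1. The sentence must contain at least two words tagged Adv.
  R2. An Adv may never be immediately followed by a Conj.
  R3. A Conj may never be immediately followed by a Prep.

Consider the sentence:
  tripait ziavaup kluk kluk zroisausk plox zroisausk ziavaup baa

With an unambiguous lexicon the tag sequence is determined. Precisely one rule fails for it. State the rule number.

Fixed tagging: Prep Det Adv Adv Conj Det Conj Det Det.
Checking each rule: R1 ✓, R2 ✗, R3 ✓.
Only rule 2 fails.

2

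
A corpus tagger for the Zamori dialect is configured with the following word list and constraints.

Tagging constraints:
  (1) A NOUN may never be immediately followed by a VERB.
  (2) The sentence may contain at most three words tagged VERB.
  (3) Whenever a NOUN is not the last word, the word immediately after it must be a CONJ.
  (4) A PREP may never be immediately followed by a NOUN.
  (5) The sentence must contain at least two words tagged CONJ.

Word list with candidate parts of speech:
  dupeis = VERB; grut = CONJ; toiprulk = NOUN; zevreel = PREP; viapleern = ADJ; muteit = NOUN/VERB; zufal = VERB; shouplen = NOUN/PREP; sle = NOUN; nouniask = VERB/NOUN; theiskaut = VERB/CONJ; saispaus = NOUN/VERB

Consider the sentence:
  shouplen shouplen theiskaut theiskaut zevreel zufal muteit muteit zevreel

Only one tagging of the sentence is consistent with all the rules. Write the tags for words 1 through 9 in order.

PREP PREP CONJ CONJ PREP VERB VERB VERB PREP

Candidates per position — 1:shouplen {NOUN,PREP}; 2:shouplen {NOUN,PREP}; 3:theiskaut {VERB,CONJ}; 4:theiskaut {VERB,CONJ}; 5:zevreel {PREP}; 6:zufal {VERB}; 7:muteit {NOUN,VERB}; 8:muteit {NOUN,VERB}; 9:zevreel {PREP}.
At position 1, choosing NOUN makes rule 3 impossible to satisfy; hence PREP.
At position 2, choosing NOUN makes rule 4 impossible to satisfy; hence PREP.
At position 3, choosing VERB makes rule 5 impossible to satisfy; hence CONJ.
At position 4, choosing VERB makes rule 5 impossible to satisfy; hence CONJ.
At position 7, choosing NOUN makes rule 3 impossible to satisfy; hence VERB.
At position 8, choosing NOUN makes rule 3 impossible to satisfy; hence VERB.
So the tagging must be: PREP PREP CONJ CONJ PREP VERB VERB VERB PREP.
Rule-by-rule: rule 1 ✓; rule 2 ✓; rule 3 ✓; rule 4 ✓; rule 5 ✓.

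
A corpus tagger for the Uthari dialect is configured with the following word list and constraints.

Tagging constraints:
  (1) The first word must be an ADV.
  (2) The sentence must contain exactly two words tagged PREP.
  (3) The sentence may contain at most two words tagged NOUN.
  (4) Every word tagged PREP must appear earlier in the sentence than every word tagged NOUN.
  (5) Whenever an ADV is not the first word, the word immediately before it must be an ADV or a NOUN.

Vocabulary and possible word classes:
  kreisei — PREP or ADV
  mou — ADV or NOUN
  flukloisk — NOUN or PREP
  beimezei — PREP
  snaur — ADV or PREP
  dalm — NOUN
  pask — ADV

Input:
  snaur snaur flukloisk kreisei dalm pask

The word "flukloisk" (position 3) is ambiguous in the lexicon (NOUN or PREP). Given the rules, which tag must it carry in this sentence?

Candidates per position — 1:snaur {ADV,PREP}; 2:snaur {ADV,PREP}; 3:flukloisk {NOUN,PREP}; 4:kreisei {PREP,ADV}; 5:dalm {NOUN}; 6:pask {ADV}.
If word 1 were PREP, no tagging could satisfy rule 1; so word 1 is ADV.
Position 3: the remaining choice is settled jointly with positions 2, 4 — only PREP at position 3 is part of a tagging that satisfies every rule.
The unique satisfying tagging is: ADV ADV PREP PREP NOUN ADV.
Checking: rule 1 holds; rule 2 holds; rule 3 holds; rule 4 holds; rule 5 holds.

PREP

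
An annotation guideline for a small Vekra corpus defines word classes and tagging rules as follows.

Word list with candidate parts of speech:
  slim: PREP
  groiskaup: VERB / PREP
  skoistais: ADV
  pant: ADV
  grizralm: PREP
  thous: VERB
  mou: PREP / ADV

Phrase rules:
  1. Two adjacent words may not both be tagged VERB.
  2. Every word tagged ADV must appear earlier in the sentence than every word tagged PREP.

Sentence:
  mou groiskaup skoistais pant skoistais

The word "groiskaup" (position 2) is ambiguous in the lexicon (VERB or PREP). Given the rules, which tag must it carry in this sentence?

VERB

Candidates per position — 1:mou {PREP,ADV}; 2:groiskaup {VERB,PREP}; 3:skoistais {ADV}; 4:pant {ADV}; 5:skoistais {ADV}.
Position 1: PREP is ruled out by rule 2; that leaves ADV.
Position 2: PREP is ruled out by rule 2; that leaves VERB.
The only consistent sequence is: ADV VERB ADV ADV ADV.
Checking: rule 1 ✓; rule 2 ✓.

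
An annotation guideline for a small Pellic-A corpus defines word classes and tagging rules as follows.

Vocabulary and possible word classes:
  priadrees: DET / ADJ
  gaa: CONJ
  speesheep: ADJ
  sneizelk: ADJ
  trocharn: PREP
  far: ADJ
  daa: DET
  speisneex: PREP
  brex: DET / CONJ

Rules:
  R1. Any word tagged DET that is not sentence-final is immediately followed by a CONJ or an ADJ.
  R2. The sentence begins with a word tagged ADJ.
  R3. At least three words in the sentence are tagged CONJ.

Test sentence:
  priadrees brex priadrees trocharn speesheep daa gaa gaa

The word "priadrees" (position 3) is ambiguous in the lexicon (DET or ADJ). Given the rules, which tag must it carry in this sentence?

Candidates per position — 1:priadrees {DET,ADJ}; 2:brex {DET,CONJ}; 3:priadrees {DET,ADJ}; 4:trocharn {PREP}; 5:speesheep {ADJ}; 6:daa {DET}; 7:gaa {CONJ}; 8:gaa {CONJ}.
Position 1: tagging it DET would leave rule 2 unsatisfiable, so it must be ADJ.
Position 2: tagging it DET would leave rule 3 unsatisfiable, so it must be CONJ.
Position 3: tagging it DET would leave rule 1 unsatisfiable, so it must be ADJ.
That leaves exactly one tagging: ADJ CONJ ADJ PREP ADJ DET CONJ CONJ.
Rule-by-rule: rule 1 ✓; rule 2 ✓; rule 3 ✓.

ADJ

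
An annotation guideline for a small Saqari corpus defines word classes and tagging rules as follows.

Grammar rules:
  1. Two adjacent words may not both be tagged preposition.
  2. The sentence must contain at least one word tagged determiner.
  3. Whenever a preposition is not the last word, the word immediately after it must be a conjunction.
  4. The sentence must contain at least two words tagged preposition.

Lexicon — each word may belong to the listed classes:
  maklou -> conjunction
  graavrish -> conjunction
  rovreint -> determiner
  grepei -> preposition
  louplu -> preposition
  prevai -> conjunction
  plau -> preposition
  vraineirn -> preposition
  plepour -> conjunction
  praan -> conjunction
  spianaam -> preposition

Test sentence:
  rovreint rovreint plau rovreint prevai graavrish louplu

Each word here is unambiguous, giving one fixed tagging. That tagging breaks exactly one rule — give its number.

Fixed tagging: determiner determiner preposition determiner conjunction conjunction preposition.
Checking each rule: R1 holds, R2 holds, R3 violated, R4 holds.
Only rule 3 fails.

3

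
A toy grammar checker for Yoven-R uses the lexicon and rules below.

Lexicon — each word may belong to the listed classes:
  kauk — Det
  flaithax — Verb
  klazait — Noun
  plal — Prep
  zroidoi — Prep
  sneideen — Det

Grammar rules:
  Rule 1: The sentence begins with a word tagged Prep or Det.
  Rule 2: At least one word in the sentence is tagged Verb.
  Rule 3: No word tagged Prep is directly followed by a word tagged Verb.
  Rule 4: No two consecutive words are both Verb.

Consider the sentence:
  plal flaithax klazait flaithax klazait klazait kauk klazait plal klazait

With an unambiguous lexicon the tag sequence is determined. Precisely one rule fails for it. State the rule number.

3

Fixed tagging: Prep Verb Noun Verb Noun Noun Det Noun Prep Noun.
Checking each rule: R1 holds, R2 holds, R3 violated, R4 holds.
Only rule 3 fails.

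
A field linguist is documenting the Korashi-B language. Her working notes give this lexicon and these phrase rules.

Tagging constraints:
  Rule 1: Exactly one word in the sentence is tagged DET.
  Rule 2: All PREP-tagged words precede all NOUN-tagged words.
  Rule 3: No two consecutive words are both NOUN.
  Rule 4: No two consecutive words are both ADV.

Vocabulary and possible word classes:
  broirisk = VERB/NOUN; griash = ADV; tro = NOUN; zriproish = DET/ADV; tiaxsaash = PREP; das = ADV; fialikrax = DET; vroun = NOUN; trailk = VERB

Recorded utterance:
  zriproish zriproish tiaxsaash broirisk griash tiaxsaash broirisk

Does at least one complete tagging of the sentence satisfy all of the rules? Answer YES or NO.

YES

Candidates per position — 1:zriproish {DET,ADV}; 2:zriproish {DET,ADV}; 3:tiaxsaash {PREP}; 4:broirisk {VERB,NOUN}; 5:griash {ADV}; 6:tiaxsaash {PREP}; 7:broirisk {VERB,NOUN}.
One satisfying assignment: ADV DET PREP VERB ADV PREP VERB.
Verifying each rule — rule 1 ok; rule 2 ok; rule 3 ok; rule 4 ok.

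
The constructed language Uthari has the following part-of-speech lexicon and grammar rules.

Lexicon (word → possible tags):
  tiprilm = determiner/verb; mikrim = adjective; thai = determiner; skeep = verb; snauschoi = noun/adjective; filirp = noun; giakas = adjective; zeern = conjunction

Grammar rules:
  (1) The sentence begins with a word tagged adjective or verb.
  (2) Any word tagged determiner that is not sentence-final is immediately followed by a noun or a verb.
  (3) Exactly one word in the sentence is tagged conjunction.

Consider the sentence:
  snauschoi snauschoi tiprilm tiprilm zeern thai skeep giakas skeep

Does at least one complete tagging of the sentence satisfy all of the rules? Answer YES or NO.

YES

Candidates per position — 1:snauschoi {noun,adjective}; 2:snauschoi {noun,adjective}; 3:tiprilm {determiner,verb}; 4:tiprilm {determiner,verb}; 5:zeern {conjunction}; 6:thai {determiner}; 7:skeep {verb}; 8:giakas {adjective}; 9:skeep {verb}.
One satisfying assignment: adjective noun verb verb conjunction determiner verb adjective verb.
Rule-by-rule: rule 1 holds; rule 2 holds; rule 3 holds.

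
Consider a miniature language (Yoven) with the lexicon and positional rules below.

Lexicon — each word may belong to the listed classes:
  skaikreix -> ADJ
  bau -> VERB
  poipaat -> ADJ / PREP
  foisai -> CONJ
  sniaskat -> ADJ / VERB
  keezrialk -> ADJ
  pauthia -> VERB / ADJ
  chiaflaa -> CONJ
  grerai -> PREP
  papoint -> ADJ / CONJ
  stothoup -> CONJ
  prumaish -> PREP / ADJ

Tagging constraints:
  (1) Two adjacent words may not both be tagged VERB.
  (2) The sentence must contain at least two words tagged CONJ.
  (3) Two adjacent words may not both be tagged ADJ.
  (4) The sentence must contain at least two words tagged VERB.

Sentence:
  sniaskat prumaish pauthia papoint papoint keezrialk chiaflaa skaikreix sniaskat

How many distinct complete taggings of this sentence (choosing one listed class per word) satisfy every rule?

7

Candidates per position — 1:sniaskat {ADJ,VERB}; 2:prumaish {PREP,ADJ}; 3:pauthia {VERB,ADJ}; 4:papoint {ADJ,CONJ}; 5:papoint {ADJ,CONJ}; 6:keezrialk {ADJ}; 7:chiaflaa {CONJ}; 8:skaikreix {ADJ}; 9:sniaskat {ADJ,VERB}.
There are 64 candidate sequences in total.
Checking each against the rules leaves 7 sequences.
Count = 7.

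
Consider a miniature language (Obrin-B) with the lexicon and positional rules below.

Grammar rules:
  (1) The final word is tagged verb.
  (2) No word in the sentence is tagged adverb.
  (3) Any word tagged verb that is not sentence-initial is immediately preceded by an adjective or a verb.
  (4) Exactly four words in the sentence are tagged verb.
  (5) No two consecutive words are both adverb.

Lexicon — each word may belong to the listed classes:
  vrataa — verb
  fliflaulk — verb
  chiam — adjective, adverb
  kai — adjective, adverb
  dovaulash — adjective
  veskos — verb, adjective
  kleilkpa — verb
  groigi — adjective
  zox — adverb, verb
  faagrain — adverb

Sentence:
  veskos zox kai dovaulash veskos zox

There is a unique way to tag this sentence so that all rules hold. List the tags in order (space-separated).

verb verb adjective adjective verb verb

Candidates per position — 1:veskos {verb,adjective}; 2:zox {adverb,verb}; 3:kai {adjective,adverb}; 4:dovaulash {adjective}; 5:veskos {verb,adjective}; 6:zox {adverb,verb}.
If word 1 were adjective, no tagging could satisfy rule 4; so word 1 is verb.
If word 2 were adverb, no tagging could satisfy rule 2; so word 2 is verb.
If word 3 were adverb, no tagging could satisfy rule 2; so word 3 is adjective.
If word 5 were adjective, no tagging could satisfy rule 4; so word 5 is verb.
If word 6 were adverb, no tagging could satisfy rule 1; so word 6 is verb.
That leaves exactly one tagging: verb verb adjective adjective verb verb.
Verifying each rule — rule 1 satisfied; rule 2 satisfied; rule 3 satisfied; rule 4 satisfied; rule 5 satisfied.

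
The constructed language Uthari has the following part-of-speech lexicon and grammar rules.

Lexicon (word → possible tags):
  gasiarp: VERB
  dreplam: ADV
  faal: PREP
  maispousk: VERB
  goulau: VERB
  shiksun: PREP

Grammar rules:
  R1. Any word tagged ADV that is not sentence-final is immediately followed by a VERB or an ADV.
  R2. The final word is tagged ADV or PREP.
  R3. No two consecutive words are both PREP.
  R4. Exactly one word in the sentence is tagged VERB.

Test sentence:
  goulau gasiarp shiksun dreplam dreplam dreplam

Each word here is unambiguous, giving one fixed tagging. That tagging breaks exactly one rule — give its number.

Fixed tagging: VERB VERB PREP ADV ADV ADV.
Checking each rule: R1 holds, R2 holds, R3 holds, R4 violated.
Only rule 4 fails.

4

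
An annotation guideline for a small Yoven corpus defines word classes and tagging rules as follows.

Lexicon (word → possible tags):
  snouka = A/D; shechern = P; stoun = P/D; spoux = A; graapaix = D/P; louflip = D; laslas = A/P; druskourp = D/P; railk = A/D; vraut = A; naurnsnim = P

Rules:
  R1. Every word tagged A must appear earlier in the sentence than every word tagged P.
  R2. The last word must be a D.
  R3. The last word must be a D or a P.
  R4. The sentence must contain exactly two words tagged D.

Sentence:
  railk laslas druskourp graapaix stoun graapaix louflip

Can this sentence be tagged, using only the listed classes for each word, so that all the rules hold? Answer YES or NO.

YES

Candidates per position — 1:railk {A,D}; 2:laslas {A,P}; 3:druskourp {D,P}; 4:graapaix {D,P}; 5:stoun {P,D}; 6:graapaix {D,P}; 7:louflip {D}.
One satisfying assignment: A P P D P P D.
Checking: rule 1 ok; rule 2 ok; rule 3 ok; rule 4 ok.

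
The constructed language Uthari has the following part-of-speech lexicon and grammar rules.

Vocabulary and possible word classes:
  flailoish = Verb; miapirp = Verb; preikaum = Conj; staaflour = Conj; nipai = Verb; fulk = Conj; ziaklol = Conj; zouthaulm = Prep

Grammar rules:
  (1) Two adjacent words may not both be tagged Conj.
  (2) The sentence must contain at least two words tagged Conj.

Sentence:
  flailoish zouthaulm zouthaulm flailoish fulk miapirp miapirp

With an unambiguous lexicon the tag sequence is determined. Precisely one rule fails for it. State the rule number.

Fixed tagging: Verb Prep Prep Verb Conj Verb Verb.
Rule check: R1 holds, R2 violated.
Only rule 2 fails.

2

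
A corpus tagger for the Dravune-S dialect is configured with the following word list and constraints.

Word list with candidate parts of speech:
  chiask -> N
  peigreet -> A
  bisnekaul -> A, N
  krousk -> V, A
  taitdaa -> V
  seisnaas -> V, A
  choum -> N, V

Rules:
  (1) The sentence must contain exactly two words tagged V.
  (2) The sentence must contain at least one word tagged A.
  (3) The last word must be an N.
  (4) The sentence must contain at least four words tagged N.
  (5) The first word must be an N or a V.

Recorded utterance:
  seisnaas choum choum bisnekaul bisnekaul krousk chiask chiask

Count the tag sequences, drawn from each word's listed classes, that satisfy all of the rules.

Candidates per position — 1:seisnaas {V,A}; 2:choum {N,V}; 3:choum {N,V}; 4:bisnekaul {A,N}; 5:bisnekaul {A,N}; 6:krousk {V,A}; 7:chiask {N}; 8:chiask {N}.
There are 64 candidate sequences in total.
Checking each against the rules leaves 9 sequences.
Count = 9.

9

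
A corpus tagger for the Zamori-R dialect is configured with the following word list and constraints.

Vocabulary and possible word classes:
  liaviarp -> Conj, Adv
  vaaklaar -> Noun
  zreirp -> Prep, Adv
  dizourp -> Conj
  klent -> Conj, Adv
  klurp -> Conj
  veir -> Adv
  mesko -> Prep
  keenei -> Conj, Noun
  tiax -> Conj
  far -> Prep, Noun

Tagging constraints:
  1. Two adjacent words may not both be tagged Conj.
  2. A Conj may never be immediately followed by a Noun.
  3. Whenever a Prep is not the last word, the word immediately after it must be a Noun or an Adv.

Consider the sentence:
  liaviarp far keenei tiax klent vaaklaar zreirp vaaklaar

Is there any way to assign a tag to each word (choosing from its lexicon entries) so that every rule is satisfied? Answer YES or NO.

YES

Candidates per position — 1:liaviarp {Conj,Adv}; 2:far {Prep,Noun}; 3:keenei {Conj,Noun}; 4:tiax {Conj}; 5:klent {Conj,Adv}; 6:vaaklaar {Noun}; 7:zreirp {Prep,Adv}; 8:vaaklaar {Noun}.
One satisfying assignment: Adv Prep Noun Conj Adv Noun Adv Noun.
Check: rule 1 holds; rule 2 holds; rule 3 holds.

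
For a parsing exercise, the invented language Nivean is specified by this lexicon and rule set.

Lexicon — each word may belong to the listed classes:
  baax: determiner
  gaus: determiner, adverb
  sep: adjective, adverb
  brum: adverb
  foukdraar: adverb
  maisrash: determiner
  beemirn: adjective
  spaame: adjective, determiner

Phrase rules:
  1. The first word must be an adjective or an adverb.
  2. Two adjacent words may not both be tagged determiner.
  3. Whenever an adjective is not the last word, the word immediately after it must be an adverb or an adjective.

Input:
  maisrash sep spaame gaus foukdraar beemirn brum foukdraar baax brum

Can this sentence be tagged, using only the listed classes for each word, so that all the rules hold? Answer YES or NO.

NO

Candidates per position — 1:maisrash {determiner}; 2:sep {adjective,adverb}; 3:spaame {adjective,determiner}; 4:gaus {determiner,adverb}; 5:foukdraar {adverb}; 6:beemirn {adjective}; 7:brum {adverb}; 8:foukdraar {adverb}; 9:baax {determiner}; 10:brum {adverb}.
Rule 1 cannot be satisfied by any choice of tags from the lexicon.
So there is no consistent tagging.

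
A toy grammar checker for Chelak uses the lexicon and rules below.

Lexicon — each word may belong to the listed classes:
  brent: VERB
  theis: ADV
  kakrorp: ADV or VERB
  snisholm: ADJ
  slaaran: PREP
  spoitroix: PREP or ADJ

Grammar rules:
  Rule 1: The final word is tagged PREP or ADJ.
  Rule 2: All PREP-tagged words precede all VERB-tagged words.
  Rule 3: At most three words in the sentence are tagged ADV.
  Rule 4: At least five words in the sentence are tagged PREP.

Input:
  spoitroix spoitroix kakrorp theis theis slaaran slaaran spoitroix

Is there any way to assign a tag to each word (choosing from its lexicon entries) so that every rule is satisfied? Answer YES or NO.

YES

Candidates per position — 1:spoitroix {PREP,ADJ}; 2:spoitroix {PREP,ADJ}; 3:kakrorp {ADV,VERB}; 4:theis {ADV}; 5:theis {ADV}; 6:slaaran {PREP}; 7:slaaran {PREP}; 8:spoitroix {PREP,ADJ}.
One satisfying assignment: PREP PREP ADV ADV ADV PREP PREP PREP.
Rule-by-rule: rule 1 holds; rule 2 holds; rule 3 holds; rule 4 holds.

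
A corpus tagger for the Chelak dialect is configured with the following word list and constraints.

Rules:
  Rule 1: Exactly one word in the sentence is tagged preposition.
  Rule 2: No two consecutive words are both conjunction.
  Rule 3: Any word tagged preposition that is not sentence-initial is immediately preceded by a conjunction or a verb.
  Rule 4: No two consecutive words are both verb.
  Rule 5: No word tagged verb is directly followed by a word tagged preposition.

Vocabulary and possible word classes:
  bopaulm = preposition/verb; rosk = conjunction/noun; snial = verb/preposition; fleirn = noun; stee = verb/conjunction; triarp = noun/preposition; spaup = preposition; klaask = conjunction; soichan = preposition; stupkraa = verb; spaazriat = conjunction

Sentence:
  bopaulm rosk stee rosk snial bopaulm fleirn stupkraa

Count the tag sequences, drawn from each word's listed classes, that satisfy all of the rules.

Candidates per position — 1:bopaulm {preposition,verb}; 2:rosk {conjunction,noun}; 3:stee {verb,conjunction}; 4:rosk {conjunction,noun}; 5:snial {verb,preposition}; 6:bopaulm {preposition,verb}; 7:fleirn {noun}; 8:stupkraa {verb}.
There are 64 candidate sequences in total.
The sequences that satisfy every rule: verb conjunction verb conjunction preposition verb noun verb; verb noun verb conjunction preposition verb noun verb.
Count = 2.

2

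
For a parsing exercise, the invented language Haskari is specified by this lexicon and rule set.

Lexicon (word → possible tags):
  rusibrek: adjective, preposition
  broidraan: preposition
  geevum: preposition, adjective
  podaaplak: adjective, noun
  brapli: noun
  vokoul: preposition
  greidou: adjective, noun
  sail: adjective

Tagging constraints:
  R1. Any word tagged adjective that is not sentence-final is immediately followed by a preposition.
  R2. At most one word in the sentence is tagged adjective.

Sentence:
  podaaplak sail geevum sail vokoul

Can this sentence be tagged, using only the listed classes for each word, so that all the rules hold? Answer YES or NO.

Candidates per position — 1:podaaplak {adjective,noun}; 2:sail {adjective}; 3:geevum {preposition,adjective}; 4:sail {adjective}; 5:vokoul {preposition}.
Rule 2 cannot be satisfied by any choice of tags from the lexicon.
So there is no consistent tagging.

NO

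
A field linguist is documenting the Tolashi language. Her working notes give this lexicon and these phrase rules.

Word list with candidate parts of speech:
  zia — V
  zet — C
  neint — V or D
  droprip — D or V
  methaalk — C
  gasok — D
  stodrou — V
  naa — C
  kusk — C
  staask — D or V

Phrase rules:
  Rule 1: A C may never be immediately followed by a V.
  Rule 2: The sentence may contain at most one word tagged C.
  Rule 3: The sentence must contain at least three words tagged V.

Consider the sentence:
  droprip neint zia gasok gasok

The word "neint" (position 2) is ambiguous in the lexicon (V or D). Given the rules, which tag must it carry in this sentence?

V

Candidates per position — 1:droprip {D,V}; 2:neint {V,D}; 3:zia {V}; 4:gasok {D}; 5:gasok {D}.
Position 1: tagging it D would leave rule 3 unsatisfiable, so it must be V.
Position 2: tagging it D would leave rule 3 unsatisfiable, so it must be V.
That leaves exactly one tagging: V V V D D.
Checking: rule 1 holds; rule 2 holds; rule 3 holds.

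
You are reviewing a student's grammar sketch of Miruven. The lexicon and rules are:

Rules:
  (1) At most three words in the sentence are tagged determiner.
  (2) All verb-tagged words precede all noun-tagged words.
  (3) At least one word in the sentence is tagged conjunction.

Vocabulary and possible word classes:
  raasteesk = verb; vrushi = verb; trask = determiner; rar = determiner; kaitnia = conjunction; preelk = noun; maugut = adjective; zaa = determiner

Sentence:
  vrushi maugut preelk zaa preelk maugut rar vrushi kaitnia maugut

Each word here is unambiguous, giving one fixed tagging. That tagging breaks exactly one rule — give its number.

2

Fixed tagging: verb adjective noun determiner noun adjective determiner verb conjunction adjective.
Applying the rules: R1 ✓, R2 ✗, R3 ✓.
Only rule 2 fails.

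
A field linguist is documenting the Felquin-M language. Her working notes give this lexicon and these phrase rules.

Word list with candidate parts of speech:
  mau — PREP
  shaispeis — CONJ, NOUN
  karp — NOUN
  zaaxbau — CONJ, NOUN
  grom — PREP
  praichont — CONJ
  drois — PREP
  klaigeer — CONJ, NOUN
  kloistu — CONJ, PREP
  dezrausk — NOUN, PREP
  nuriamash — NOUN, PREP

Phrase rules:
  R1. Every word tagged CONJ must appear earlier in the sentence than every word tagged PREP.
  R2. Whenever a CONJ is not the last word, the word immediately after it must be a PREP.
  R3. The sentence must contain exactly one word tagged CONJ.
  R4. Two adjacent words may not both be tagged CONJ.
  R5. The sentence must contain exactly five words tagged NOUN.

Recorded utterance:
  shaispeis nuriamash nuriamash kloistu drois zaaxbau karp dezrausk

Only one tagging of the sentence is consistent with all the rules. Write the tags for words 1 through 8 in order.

Candidates per position — 1:shaispeis {CONJ,NOUN}; 2:nuriamash {NOUN,PREP}; 3:nuriamash {NOUN,PREP}; 4:kloistu {CONJ,PREP}; 5:drois {PREP}; 6:zaaxbau {CONJ,NOUN}; 7:karp {NOUN}; 8:dezrausk {NOUN,PREP}.
Word 6 cannot be CONJ — rule 1 would then fail for every completion. It is NOUN.
The remaining ambiguous positions (1, 2, 3, 4, 8) are resolved jointly — only one combination satisfies every rule.
So the tagging must be: NOUN NOUN NOUN CONJ PREP NOUN NOUN PREP.
Rule-by-rule: rule 1 ✓; rule 2 ✓; rule 3 ✓; rule 4 ✓; rule 5 ✓.

NOUN NOUN NOUN CONJ PREP NOUN NOUN PREP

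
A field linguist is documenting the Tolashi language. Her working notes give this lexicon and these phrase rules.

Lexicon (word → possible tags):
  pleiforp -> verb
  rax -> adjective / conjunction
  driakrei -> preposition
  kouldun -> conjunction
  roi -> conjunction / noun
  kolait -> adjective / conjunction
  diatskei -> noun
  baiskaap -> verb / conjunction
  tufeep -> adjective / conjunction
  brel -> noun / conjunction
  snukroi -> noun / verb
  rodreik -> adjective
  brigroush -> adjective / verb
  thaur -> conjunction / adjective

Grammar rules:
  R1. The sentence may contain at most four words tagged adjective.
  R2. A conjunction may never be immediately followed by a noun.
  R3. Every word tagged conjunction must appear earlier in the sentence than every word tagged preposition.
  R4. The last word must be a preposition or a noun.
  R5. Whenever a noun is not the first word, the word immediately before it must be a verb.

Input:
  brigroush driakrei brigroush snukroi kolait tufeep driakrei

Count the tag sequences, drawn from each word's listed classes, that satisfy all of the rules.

Candidates per position — 1:brigroush {adjective,verb}; 2:driakrei {preposition}; 3:brigroush {adjective,verb}; 4:snukroi {noun,verb}; 5:kolait {adjective,conjunction}; 6:tufeep {adjective,conjunction}; 7:driakrei {preposition}.
There are 32 candidate sequences in total.
Checking each against the rules leaves 6 sequences.
Count = 6.

6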